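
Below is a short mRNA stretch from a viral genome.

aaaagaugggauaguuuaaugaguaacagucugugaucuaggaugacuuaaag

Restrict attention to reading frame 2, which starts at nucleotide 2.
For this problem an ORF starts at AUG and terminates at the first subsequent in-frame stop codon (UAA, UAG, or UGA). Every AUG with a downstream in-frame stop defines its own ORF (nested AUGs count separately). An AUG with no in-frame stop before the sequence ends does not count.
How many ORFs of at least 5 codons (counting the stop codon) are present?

0

Frame 2: AAA GAU GGG AUA GUU UAA UGA GUA ACA GUC UGU GAU CUA GGA UGA CUU AAA — no AUG→stop ORF.
No ORF reaches 5 codons. Count = 0.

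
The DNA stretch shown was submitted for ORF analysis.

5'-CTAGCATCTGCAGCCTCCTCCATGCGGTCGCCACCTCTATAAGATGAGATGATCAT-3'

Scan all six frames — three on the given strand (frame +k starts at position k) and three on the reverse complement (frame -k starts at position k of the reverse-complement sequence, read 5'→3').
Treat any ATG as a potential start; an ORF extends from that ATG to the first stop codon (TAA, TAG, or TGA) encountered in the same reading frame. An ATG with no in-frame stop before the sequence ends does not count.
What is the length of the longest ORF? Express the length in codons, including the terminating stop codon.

Reverse complement (5'→3'): ATGATCATCTCATCTTATAGAGGTGGCGACCGCATGGAGGAGGCTGCAGATGCTAG
Frame +1: CTA GCA TCT GCA GCC TCC TCC ATG CGG TCG CCA CCT CTA TAA GAT GAG ATG ATC — ATG at 22, stop TAA at 40 → 21 nt.
Frame +2: TAG CAT CTG CAG CCT CCT CCA TGC GGT CGC CAC CTC TAT AAG ATG AGA TGA TCA — ATG at 44, stop TGA at 50 → 9 nt.
Frame +3: AGC ATC TGC AGC CTC CTC CAT GCG GTC GCC ACC TCT ATA AGA TGA GAT GAT CAT — no ATG→stop ORF.
Frame -1: ATG ATC ATC TCA TCT TAT AGA GGT GGC GAC CGC ATG GAG GAG GCT GCA GAT GCT — no ATG→stop ORF.
Frame -2: TGA TCA TCT CAT CTT ATA GAG GTG GCG ACC GCA TGG AGG AGG CTG CAG ATG CTA — no ATG→stop ORF.
Frame -3: GAT CAT CTC ATC TTA TAG AGG TGG CGA CCG CAT GGA GGA GGC TGC AGA TGC TAG — no ATG→stop ORF.
Longest: frame +1, positions 22–42, 21 nt = 7 codons = 6 aa. → 7 codons.

7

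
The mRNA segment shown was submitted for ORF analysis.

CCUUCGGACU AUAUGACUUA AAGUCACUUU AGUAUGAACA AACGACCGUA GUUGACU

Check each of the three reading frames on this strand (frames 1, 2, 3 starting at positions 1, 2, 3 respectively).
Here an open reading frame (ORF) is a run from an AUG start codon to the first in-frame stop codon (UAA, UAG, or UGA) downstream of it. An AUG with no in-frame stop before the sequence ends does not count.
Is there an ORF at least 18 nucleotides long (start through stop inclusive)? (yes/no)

yes

Frame 1: CCU UCG GAC UAU AUG ACU UAA AGU CAC UUU AGU AUG AAC AAA CGA CCG UAG UUG ACU — AUG at 13, stop UAA at 19 → 9 nt; AUG at 34, stop UAG at 49 → 18 nt.
Frame 2: CUU CGG ACU AUA UGA CUU AAA GUC ACU UUA GUA UGA ACA AAC GAC CGU AGU UGA — no AUG→stop ORF.
Frame 3: UUC GGA CUA UAU GAC UUA AAG UCA CUU UAG UAU GAA CAA ACG ACC GUA GUU GAC — no AUG→stop ORF.
Frame 1 has an ORF of 18 nucleotides (positions 34–51) ≥ 18, so yes.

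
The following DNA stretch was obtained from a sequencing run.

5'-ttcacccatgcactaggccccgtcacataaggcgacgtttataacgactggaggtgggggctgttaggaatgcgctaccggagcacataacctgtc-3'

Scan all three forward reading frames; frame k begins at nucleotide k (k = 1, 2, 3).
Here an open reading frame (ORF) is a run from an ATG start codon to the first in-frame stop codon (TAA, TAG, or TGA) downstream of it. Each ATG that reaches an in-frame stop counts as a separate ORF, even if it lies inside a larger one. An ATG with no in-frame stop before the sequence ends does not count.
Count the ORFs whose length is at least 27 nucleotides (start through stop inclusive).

0

Frame 1: TTC ACC CAT GCA CTA GGC CCC GTC ACA TAA GGC GAC GTT TAT AAC GAC TGG AGG TGG GGG CTG TTA GGA ATG CGC TAC CGG AGC ACA TAA CCT GTC — ATG at 70, stop TAA at 88 → 21 nt.
Frame 2: TCA CCC ATG CAC TAG GCC CCG TCA CAT AAG GCG ACG TTT ATA ACG ACT GGA GGT GGG GGC TGT TAG GAA TGC GCT ACC GGA GCA CAT AAC CTG — ATG at 8, stop TAG at 14 → 9 nt.
Frame 3: CAC CCA TGC ACT AGG CCC CGT CAC ATA AGG CGA CGT TTA TAA CGA CTG GAG GTG GGG GCT GTT AGG AAT GCG CTA CCG GAG CAC ATA ACC TGT — no ATG→stop ORF.
No ORF reaches 27 nucleotides. Count = 0.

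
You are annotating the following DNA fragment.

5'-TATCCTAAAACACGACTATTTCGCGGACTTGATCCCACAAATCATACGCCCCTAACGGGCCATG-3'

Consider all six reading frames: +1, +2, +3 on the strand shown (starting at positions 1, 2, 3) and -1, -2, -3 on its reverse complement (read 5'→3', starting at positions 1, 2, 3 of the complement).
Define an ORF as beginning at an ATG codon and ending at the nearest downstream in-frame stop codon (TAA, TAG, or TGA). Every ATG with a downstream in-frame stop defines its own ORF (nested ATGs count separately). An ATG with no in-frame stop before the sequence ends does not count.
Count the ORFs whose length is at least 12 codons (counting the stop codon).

0

Reverse complement (5'→3'): CATGGCCCGTTAGGGGCGTATGATTTGTGGGATCAAGTCCGCGAAATAGTCGTGTTTTAGGATA
Frame +1: TAT CCT AAA ACA CGA CTA TTT CGC GGA CTT GAT CCC ACA AAT CAT ACG CCC CTA ACG GGC CAT — no ATG→stop ORF.
Frame +2: ATC CTA AAA CAC GAC TAT TTC GCG GAC TTG ATC CCA CAA ATC ATA CGC CCC TAA CGG GCC ATG — no ATG→stop ORF.
Frame +3: TCC TAA AAC ACG ACT ATT TCG CGG ACT TGA TCC CAC AAA TCA TAC GCC CCT AAC GGG CCA — no ATG→stop ORF.
Frame -1: CAT GGC CCG TTA GGG GCG TAT GAT TTG TGG GAT CAA GTC CGC GAA ATA GTC GTG TTT TAG GAT — no ATG→stop ORF.
Frame -2: ATG GCC CGT TAG GGG CGT ATG ATT TGT GGG ATC AAG TCC GCG AAA TAG TCG TGT TTT AGG ATA — ATG at 2, stop TAG at 11 → 12 nt; ATG at 20, stop TAG at 47 → 30 nt.
Frame -3: TGG CCC GTT AGG GGC GTA TGA TTT GTG GGA TCA AGT CCG CGA AAT AGT CGT GTT TTA GGA — no ATG→stop ORF.
No ORF reaches 12 codons. Count = 0.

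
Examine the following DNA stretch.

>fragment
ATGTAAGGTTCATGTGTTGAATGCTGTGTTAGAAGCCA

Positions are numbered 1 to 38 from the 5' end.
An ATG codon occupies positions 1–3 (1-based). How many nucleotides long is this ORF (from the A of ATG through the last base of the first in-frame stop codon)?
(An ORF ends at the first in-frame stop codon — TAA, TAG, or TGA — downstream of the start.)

Codons from position 1: ATG (1–3), TAA (4–6).
TAA is the first in-frame stop; ORF spans 1–6, 6 nucleotides.

6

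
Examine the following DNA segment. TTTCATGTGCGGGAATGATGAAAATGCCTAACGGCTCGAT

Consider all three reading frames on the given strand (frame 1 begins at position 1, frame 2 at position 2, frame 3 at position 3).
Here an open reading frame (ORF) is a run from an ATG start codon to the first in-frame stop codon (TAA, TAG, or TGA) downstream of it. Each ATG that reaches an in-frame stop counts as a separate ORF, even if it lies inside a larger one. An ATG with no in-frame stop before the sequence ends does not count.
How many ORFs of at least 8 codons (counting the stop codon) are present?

1

Frame 1: TTT CAT GTG CGG GAA TGA TGA AAA TGC CTA ACG GCT CGA — no ATG→stop ORF.
Frame 2: TTC ATG TGC GGG AAT GAT GAA AAT GCC TAA CGG CTC GAT — ATG at 5, stop TAA at 29 → 27 nt.
Frame 3: TCA TGT GCG GGA ATG ATG AAA ATG CCT AAC GGC TCG — no ATG→stop ORF.
ORFs ≥ 8 codons: frame 2 5–31 (9 codons). Count = 1.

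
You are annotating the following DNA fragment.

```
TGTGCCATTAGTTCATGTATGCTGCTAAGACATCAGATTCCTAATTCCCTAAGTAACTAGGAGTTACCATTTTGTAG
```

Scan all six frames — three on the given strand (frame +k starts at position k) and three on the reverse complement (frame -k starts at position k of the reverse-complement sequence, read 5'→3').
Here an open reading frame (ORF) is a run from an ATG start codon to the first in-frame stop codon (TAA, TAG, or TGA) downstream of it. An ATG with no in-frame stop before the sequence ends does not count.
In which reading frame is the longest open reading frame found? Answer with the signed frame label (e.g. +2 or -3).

+1

Reverse complement (5'→3'): CTACAAAATGGTAACTCCTAGTTACTTAGGGAATTAGGAATCTGATGTCTTAGCAGCATACATGAACTAATGGCACA
Frame +1: TGT GCC ATT AGT TCA TGT ATG CTG CTA AGA CAT CAG ATT CCT AAT TCC CTA AGT AAC TAG GAG TTA CCA TTT TGT — ATG at 19, stop TAG at 58 → 42 nt.
Frame +2: GTG CCA TTA GTT CAT GTA TGC TGC TAA GAC ATC AGA TTC CTA ATT CCC TAA GTA ACT AGG AGT TAC CAT TTT GTA — no ATG→stop ORF.
Frame +3: TGC CAT TAG TTC ATG TAT GCT GCT AAG ACA TCA GAT TCC TAA TTC CCT AAG TAA CTA GGA GTT ACC ATT TTG TAG — ATG at 15, stop TAA at 42 → 30 nt.
Frame -1: CTA CAA AAT GGT AAC TCC TAG TTA CTT AGG GAA TTA GGA ATC TGA TGT CTT AGC AGC ATA CAT GAA CTA ATG GCA — no ATG→stop ORF.
Frame -2: TAC AAA ATG GTA ACT CCT AGT TAC TTA GGG AAT TAG GAA TCT GAT GTC TTA GCA GCA TAC ATG AAC TAA TGG CAC — ATG at 8, stop TAG at 35 → 30 nt; ATG at 62, stop TAA at 68 → 9 nt.
Frame -3: ACA AAA TGG TAA CTC CTA GTT ACT TAG GGA ATT AGG AAT CTG ATG TCT TAG CAG CAT ACA TGA ACT AAT GGC ACA — ATG at 45, stop TAG at 51 → 9 nt.
Longest ORF is 42 nt in frame +1 (positions 19–60).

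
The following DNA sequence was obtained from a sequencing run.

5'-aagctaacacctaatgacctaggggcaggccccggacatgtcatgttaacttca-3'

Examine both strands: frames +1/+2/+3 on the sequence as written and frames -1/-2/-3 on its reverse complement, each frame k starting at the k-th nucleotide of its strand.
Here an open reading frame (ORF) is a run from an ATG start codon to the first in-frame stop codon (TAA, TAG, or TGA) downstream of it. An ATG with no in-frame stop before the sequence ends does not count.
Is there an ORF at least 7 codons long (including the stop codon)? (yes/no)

Reverse complement (5'→3'): TGAAGTTAACATGACATGTCCGGGGCCTGCCCCTAGGTCATTAGGTGTTAGCTT
Frame +1: AAG CTA ACA CCT AAT GAC CTA GGG GCA GGC CCC GGA CAT GTC ATG TTA ACT TCA — no ATG→stop ORF.
Frame +2: AGC TAA CAC CTA ATG ACC TAG GGG CAG GCC CCG GAC ATG TCA TGT TAA CTT — ATG at 14, stop TAG at 20 → 9 nt; ATG at 38, stop TAA at 47 → 12 nt.
Frame +3: GCT AAC ACC TAA TGA CCT AGG GGC AGG CCC CGG ACA TGT CAT GTT AAC TTC — no ATG→stop ORF.
Frame -1: TGA AGT TAA CAT GAC ATG TCC GGG GCC TGC CCC TAG GTC ATT AGG TGT TAG CTT — ATG at 16, stop TAG at 34 → 21 nt.
Frame -2: GAA GTT AAC ATG ACA TGT CCG GGG CCT GCC CCT AGG TCA TTA GGT GTT AGC — no ATG→stop ORF.
Frame -3: AAG TTA ACA TGA CAT GTC CGG GGC CTG CCC CTA GGT CAT TAG GTG TTA GCT — no ATG→stop ORF.
Frame -1 has an ORF of 7 codons (positions 16–36) ≥ 7, so yes.

yes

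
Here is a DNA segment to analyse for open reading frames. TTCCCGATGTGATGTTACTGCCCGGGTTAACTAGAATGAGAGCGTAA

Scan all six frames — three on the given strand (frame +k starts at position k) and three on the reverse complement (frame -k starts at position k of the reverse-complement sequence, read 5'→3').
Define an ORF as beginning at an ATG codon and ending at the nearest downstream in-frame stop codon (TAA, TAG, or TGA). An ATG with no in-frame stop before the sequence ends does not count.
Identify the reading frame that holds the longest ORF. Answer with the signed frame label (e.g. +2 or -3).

+3

Reverse complement (5'→3'): TTACGCTCTCATTCTAGTTAACCCGGGCAGTAACATCACATCGGGAA
Frame +1: TTC CCG ATG TGA TGT TAC TGC CCG GGT TAA CTA GAA TGA GAG CGT — ATG at 7, stop TGA at 10 → 6 nt.
Frame +2: TCC CGA TGT GAT GTT ACT GCC CGG GTT AAC TAG AAT GAG AGC GTA — no ATG→stop ORF.
Frame +3: CCC GAT GTG ATG TTA CTG CCC GGG TTA ACT AGA ATG AGA GCG TAA — ATG at 12, stop TAA at 45 → 36 nt; ATG at 36, stop TAA at 45 → 12 nt.
Frame -1: TTA CGC TCT CAT TCT AGT TAA CCC GGG CAG TAA CAT CAC ATC GGG — no ATG→stop ORF.
Frame -2: TAC GCT CTC ATT CTA GTT AAC CCG GGC AGT AAC ATC ACA TCG GGA — no ATG→stop ORF.
Frame -3: ACG CTC TCA TTC TAG TTA ACC CGG GCA GTA ACA TCA CAT CGG GAA — no ATG→stop ORF.
Longest ORF is 36 nt in frame +3 (positions 12–47).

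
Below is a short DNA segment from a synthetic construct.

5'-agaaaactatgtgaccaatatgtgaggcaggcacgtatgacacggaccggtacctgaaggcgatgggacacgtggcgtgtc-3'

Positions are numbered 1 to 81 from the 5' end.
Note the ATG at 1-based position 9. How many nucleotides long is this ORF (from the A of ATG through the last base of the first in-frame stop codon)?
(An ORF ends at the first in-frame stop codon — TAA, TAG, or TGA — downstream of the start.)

Codons from position 9: ATG (9–11), TGA (12–14).
TGA is the first in-frame stop; ORF spans 9–14, 6 nucleotides.

6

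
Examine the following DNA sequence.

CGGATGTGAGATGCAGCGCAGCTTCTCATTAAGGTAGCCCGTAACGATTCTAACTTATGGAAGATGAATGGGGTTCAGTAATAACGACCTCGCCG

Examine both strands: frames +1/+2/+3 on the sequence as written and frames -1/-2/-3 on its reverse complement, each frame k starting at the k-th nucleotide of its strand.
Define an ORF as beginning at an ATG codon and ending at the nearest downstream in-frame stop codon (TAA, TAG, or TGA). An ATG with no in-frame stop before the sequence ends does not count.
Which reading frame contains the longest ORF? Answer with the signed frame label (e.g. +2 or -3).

Reverse complement (5'→3'): CGGCGAGGTCGTTATTACTGAACCCCATTCATCTTCCATAAGTTAGAATCGTTACGGGCTACCTTAATGAGAAGCTGCGCTGCATCTCACATCCG
Frame +1: CGG ATG TGA GAT GCA GCG CAG CTT CTC ATT AAG GTA GCC CGT AAC GAT TCT AAC TTA TGG AAG ATG AAT GGG GTT CAG TAA TAA CGA CCT CGC — ATG at 4, stop TGA at 7 → 6 nt; ATG at 64, stop TAA at 79 → 18 nt.
Frame +2: GGA TGT GAG ATG CAG CGC AGC TTC TCA TTA AGG TAG CCC GTA ACG ATT CTA ACT TAT GGA AGA TGA ATG GGG TTC AGT AAT AAC GAC CTC GCC — ATG at 11, stop TAG at 35 → 27 nt.
Frame +3: GAT GTG AGA TGC AGC GCA GCT TCT CAT TAA GGT AGC CCG TAA CGA TTC TAA CTT ATG GAA GAT GAA TGG GGT TCA GTA ATA ACG ACC TCG CCG — no ATG→stop ORF.
Frame -1: CGG CGA GGT CGT TAT TAC TGA ACC CCA TTC ATC TTC CAT AAG TTA GAA TCG TTA CGG GCT ACC TTA ATG AGA AGC TGC GCT GCA TCT CAC ATC — no ATG→stop ORF.
Frame -2: GGC GAG GTC GTT ATT ACT GAA CCC CAT TCA TCT TCC ATA AGT TAG AAT CGT TAC GGG CTA CCT TAA TGA GAA GCT GCG CTG CAT CTC ACA TCC — no ATG→stop ORF.
Frame -3: GCG AGG TCG TTA TTA CTG AAC CCC ATT CAT CTT CCA TAA GTT AGA ATC GTT ACG GGC TAC CTT AAT GAG AAG CTG CGC TGC ATC TCA CAT CCG — no ATG→stop ORF.
Longest ORF is 27 nt in frame +2 (positions 11–37).

+2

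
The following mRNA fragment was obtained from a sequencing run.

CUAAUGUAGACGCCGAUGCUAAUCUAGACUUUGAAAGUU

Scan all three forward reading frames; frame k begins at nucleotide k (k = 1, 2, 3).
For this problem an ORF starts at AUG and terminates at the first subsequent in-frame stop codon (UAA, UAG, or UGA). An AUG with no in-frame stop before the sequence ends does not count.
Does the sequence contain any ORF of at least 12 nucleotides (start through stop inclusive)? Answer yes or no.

yes

Frame 1: CUA AUG UAG ACG CCG AUG CUA AUC UAG ACU UUG AAA GUU — AUG at 4, stop UAG at 7 → 6 nt; AUG at 16, stop UAG at 25 → 12 nt.
Frame 2: UAA UGU AGA CGC CGA UGC UAA UCU AGA CUU UGA AAG — no AUG→stop ORF.
Frame 3: AAU GUA GAC GCC GAU GCU AAU CUA GAC UUU GAA AGU — no AUG→stop ORF.
Frame 1 has an ORF of 12 nucleotides (positions 16–27) ≥ 12, so yes.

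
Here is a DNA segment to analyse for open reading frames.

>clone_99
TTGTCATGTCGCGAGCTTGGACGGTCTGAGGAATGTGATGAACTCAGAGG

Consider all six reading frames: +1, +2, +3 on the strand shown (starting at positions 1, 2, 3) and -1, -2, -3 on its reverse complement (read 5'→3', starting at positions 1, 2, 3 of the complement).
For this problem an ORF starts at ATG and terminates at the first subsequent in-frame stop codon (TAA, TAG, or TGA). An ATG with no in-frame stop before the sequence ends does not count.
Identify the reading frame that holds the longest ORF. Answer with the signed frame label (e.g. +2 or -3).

Reverse complement (5'→3'): CCTCTGAGTTCATCACATTCCTCAGACCGTCCAAGCTCGCGACATGACAA
Frame +1: TTG TCA TGT CGC GAG CTT GGA CGG TCT GAG GAA TGT GAT GAA CTC AGA — no ATG→stop ORF.
Frame +2: TGT CAT GTC GCG AGC TTG GAC GGT CTG AGG AAT GTG ATG AAC TCA GAG — no ATG→stop ORF.
Frame +3: GTC ATG TCG CGA GCT TGG ACG GTC TGA GGA ATG TGA TGA ACT CAG AGG — ATG at 6, stop TGA at 27 → 24 nt; ATG at 33, stop TGA at 36 → 6 nt.
Frame -1: CCT CTG AGT TCA TCA CAT TCC TCA GAC CGT CCA AGC TCG CGA CAT GAC — no ATG→stop ORF.
Frame -2: CTC TGA GTT CAT CAC ATT CCT CAG ACC GTC CAA GCT CGC GAC ATG ACA — no ATG→stop ORF.
Frame -3: TCT GAG TTC ATC ACA TTC CTC AGA CCG TCC AAG CTC GCG ACA TGA CAA — no ATG→stop ORF.
Longest ORF is 24 nt in frame +3 (positions 6–29).

+3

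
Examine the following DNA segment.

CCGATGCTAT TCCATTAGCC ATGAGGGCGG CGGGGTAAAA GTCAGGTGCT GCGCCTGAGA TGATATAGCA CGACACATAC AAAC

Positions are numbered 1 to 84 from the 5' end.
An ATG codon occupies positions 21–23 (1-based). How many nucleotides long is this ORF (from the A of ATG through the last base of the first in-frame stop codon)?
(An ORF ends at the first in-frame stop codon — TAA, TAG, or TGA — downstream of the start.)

Codons from position 21: ATG (21–23), AGG (24–26), GCG (27–29), GCG (30–32), GGG (33–35), TAA (36–38).
TAA is the first in-frame stop; ORF spans 21–38, 18 nucleotides.

18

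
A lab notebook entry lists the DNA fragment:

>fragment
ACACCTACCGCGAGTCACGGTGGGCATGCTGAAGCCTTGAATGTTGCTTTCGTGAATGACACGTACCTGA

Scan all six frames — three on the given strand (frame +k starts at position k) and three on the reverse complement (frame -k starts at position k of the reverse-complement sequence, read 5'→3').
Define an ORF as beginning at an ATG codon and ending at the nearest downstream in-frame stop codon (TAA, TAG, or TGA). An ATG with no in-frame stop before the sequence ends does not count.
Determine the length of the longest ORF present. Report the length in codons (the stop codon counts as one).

Reverse complement (5'→3'): TCAGGTACGTGTCATTCACGAAAGCAACATTCAAGGCTTCAGCATGCCCACCGTGACTCGCGGTAGGTGT
Frame +1: ACA CCT ACC GCG AGT CAC GGT GGG CAT GCT GAA GCC TTG AAT GTT GCT TTC GTG AAT GAC ACG TAC CTG — no ATG→stop ORF.
Frame +2: CAC CTA CCG CGA GTC ACG GTG GGC ATG CTG AAG CCT TGA ATG TTG CTT TCG TGA ATG ACA CGT ACC TGA — ATG at 26, stop TGA at 38 → 15 nt; ATG at 41, stop TGA at 53 → 15 nt; ATG at 56, stop TGA at 68 → 15 nt.
Frame +3: ACC TAC CGC GAG TCA CGG TGG GCA TGC TGA AGC CTT GAA TGT TGC TTT CGT GAA TGA CAC GTA CCT — no ATG→stop ORF.
Frame -1: TCA GGT ACG TGT CAT TCA CGA AAG CAA CAT TCA AGG CTT CAG CAT GCC CAC CGT GAC TCG CGG TAG GTG — no ATG→stop ORF.
Frame -2: CAG GTA CGT GTC ATT CAC GAA AGC AAC ATT CAA GGC TTC AGC ATG CCC ACC GTG ACT CGC GGT AGG TGT — no ATG→stop ORF.
Frame -3: AGG TAC GTG TCA TTC ACG AAA GCA ACA TTC AAG GCT TCA GCA TGC CCA CCG TGA CTC GCG GTA GGT — no ATG→stop ORF.
Longest: frame +2, positions 26–40, 15 nt = 5 codons = 4 aa. → 5 codons.

5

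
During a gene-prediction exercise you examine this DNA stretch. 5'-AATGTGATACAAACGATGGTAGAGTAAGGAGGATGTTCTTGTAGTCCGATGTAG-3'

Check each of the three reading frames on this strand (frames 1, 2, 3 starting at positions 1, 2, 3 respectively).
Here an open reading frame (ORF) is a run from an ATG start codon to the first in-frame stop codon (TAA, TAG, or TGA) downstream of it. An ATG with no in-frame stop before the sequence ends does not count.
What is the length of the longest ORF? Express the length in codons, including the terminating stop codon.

4

Frame 1: AAT GTG ATA CAA ACG ATG GTA GAG TAA GGA GGA TGT TCT TGT AGT CCG ATG TAG — ATG at 16, stop TAA at 25 → 12 nt; ATG at 49, stop TAG at 52 → 6 nt.
Frame 2: ATG TGA TAC AAA CGA TGG TAG AGT AAG GAG GAT GTT CTT GTA GTC CGA TGT — ATG at 2, stop TGA at 5 → 6 nt.
Frame 3: TGT GAT ACA AAC GAT GGT AGA GTA AGG AGG ATG TTC TTG TAG TCC GAT GTA — ATG at 33, stop TAG at 42 → 12 nt.
Longest: frame 1, positions 16–27, 12 nt = 4 codons = 3 aa. → 4 codons.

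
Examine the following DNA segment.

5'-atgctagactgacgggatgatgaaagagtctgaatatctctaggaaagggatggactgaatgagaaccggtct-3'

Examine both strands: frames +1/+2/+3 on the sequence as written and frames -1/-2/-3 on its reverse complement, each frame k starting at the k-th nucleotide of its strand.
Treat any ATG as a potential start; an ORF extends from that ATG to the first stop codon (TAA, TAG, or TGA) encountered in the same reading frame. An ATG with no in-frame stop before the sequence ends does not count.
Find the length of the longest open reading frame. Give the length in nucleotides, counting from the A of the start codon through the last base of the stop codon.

27

Reverse complement (5'→3'): AGACCGGTTCTCATTCAGTCCATCCCTTTCCTAGAGATATTCAGACTCTTTCATCATCCCGTCAGTCTAGCAT
Frame +1: ATG CTA GAC TGA CGG GAT GAT GAA AGA GTC TGA ATA TCT CTA GGA AAG GGA TGG ACT GAA TGA GAA CCG GTC — ATG at 1, stop TGA at 10 → 12 nt.
Frame +2: TGC TAG ACT GAC GGG ATG ATG AAA GAG TCT GAA TAT CTC TAG GAA AGG GAT GGA CTG AAT GAG AAC CGG TCT — ATG at 17, stop TAG at 41 → 27 nt; ATG at 20, stop TAG at 41 → 24 nt.
Frame +3: GCT AGA CTG ACG GGA TGA TGA AAG AGT CTG AAT ATC TCT AGG AAA GGG ATG GAC TGA ATG AGA ACC GGT — ATG at 51, stop TGA at 57 → 9 nt.
Frame -1: AGA CCG GTT CTC ATT CAG TCC ATC CCT TTC CTA GAG ATA TTC AGA CTC TTT CAT CAT CCC GTC AGT CTA GCA — no ATG→stop ORF.
Frame -2: GAC CGG TTC TCA TTC AGT CCA TCC CTT TCC TAG AGA TAT TCA GAC TCT TTC ATC ATC CCG TCA GTC TAG CAT — no ATG→stop ORF.
Frame -3: ACC GGT TCT CAT TCA GTC CAT CCC TTT CCT AGA GAT ATT CAG ACT CTT TCA TCA TCC CGT CAG TCT AGC — no ATG→stop ORF.
Longest: frame +2, positions 17–43, 27 nt = 9 codons = 8 aa. → 27 nucleotides.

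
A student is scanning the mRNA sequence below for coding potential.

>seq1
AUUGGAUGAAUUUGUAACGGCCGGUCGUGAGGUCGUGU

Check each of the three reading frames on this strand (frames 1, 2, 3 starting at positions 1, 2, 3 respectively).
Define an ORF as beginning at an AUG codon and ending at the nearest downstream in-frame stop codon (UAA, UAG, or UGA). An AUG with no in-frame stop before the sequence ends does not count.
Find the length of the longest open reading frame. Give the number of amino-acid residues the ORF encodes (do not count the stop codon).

Frame 1: AUU GGA UGA AUU UGU AAC GGC CGG UCG UGA GGU CGU — no AUG→stop ORF.
Frame 2: UUG GAU GAA UUU GUA ACG GCC GGU CGU GAG GUC GUG — no AUG→stop ORF.
Frame 3: UGG AUG AAU UUG UAA CGG CCG GUC GUG AGG UCG UGU — AUG at 6, stop UAA at 15 → 12 nt.
Longest: frame 3, positions 6–17, 12 nt = 4 codons = 3 aa. → 3 amino acids.

3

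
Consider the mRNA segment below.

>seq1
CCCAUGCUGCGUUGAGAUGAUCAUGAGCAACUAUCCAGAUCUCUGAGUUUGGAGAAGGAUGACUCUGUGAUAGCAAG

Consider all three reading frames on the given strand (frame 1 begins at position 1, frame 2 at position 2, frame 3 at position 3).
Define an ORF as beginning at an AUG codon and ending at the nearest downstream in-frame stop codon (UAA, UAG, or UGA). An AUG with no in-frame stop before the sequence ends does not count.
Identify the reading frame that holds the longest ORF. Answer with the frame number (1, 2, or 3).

Frame 1: CCC AUG CUG CGU UGA GAU GAU CAU GAG CAA CUA UCC AGA UCU CUG AGU UUG GAG AAG GAU GAC UCU GUG AUA GCA — AUG at 4, stop UGA at 13 → 12 nt.
Frame 2: CCA UGC UGC GUU GAG AUG AUC AUG AGC AAC UAU CCA GAU CUC UGA GUU UGG AGA AGG AUG ACU CUG UGA UAG CAA — AUG at 17, stop UGA at 44 → 30 nt; AUG at 23, stop UGA at 44 → 24 nt; AUG at 59, stop UGA at 68 → 12 nt.
Frame 3: CAU GCU GCG UUG AGA UGA UCA UGA GCA ACU AUC CAG AUC UCU GAG UUU GGA GAA GGA UGA CUC UGU GAU AGC AAG — no AUG→stop ORF.
Longest ORF is 30 nt in frame 2 (positions 17–46).

2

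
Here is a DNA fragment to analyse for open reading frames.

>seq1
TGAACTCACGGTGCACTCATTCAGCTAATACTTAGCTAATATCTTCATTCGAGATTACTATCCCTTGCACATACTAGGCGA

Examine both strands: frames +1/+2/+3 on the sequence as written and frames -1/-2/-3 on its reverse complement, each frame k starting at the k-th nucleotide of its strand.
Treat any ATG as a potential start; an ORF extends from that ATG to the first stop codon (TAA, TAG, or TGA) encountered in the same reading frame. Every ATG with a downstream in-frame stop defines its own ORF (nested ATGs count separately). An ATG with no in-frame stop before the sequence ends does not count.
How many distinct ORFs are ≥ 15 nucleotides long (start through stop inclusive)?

Reverse complement (5'→3'): TCGCCTAGTATGTGCAAGGGATAGTAATCTCGAATGAAGATATTAGCTAAGTATTAGCTGAATGAGTGCACCGTGAGTTCA
Frame +1: TGA ACT CAC GGT GCA CTC ATT CAG CTA ATA CTT AGC TAA TAT CTT CAT TCG AGA TTA CTA TCC CTT GCA CAT ACT AGG CGA — no ATG→stop ORF.
Frame +2: GAA CTC ACG GTG CAC TCA TTC AGC TAA TAC TTA GCT AAT ATC TTC ATT CGA GAT TAC TAT CCC TTG CAC ATA CTA GGC — no ATG→stop ORF.
Frame +3: AAC TCA CGG TGC ACT CAT TCA GCT AAT ACT TAG CTA ATA TCT TCA TTC GAG ATT ACT ATC CCT TGC ACA TAC TAG GCG — no ATG→stop ORF.
Frame -1: TCG CCT AGT ATG TGC AAG GGA TAG TAA TCT CGA ATG AAG ATA TTA GCT AAG TAT TAG CTG AAT GAG TGC ACC GTG AGT TCA — ATG at 10, stop TAG at 22 → 15 nt; ATG at 34, stop TAG at 55 → 24 nt.
Frame -2: CGC CTA GTA TGT GCA AGG GAT AGT AAT CTC GAA TGA AGA TAT TAG CTA AGT ATT AGC TGA ATG AGT GCA CCG TGA GTT — ATG at 62, stop TGA at 74 → 15 nt.
Frame -3: GCC TAG TAT GTG CAA GGG ATA GTA ATC TCG AAT GAA GAT ATT AGC TAA GTA TTA GCT GAA TGA GTG CAC CGT GAG TTC — no ATG→stop ORF.
ORFs ≥ 15 nucleotides: frame -1 10–24 (15 nucleotides), frame -1 34–57 (24 nucleotides), frame -2 62–76 (15 nucleotides). Count = 3.

3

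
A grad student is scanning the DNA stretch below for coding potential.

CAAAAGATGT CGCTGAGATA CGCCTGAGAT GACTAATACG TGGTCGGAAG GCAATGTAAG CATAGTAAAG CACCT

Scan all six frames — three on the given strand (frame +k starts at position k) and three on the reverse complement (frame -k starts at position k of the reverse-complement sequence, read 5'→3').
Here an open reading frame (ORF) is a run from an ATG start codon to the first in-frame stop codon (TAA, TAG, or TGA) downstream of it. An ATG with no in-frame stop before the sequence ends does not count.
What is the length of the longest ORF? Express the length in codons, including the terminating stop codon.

Reverse complement (5'→3'): AGGTGCTTTACTATGCTTACATTGCCTTCCGACCACGTATTAGTCATCTCAGGCGTATCTCAGCGACATCTTTTG
Frame +1: CAA AAG ATG TCG CTG AGA TAC GCC TGA GAT GAC TAA TAC GTG GTC GGA AGG CAA TGT AAG CAT AGT AAA GCA CCT — ATG at 7, stop TGA at 25 → 21 nt.
Frame +2: AAA AGA TGT CGC TGA GAT ACG CCT GAG ATG ACT AAT ACG TGG TCG GAA GGC AAT GTA AGC ATA GTA AAG CAC — no ATG→stop ORF.
Frame +3: AAA GAT GTC GCT GAG ATA CGC CTG AGA TGA CTA ATA CGT GGT CGG AAG GCA ATG TAA GCA TAG TAA AGC ACC — ATG at 54, stop TAA at 57 → 6 nt.
Frame -1: AGG TGC TTT ACT ATG CTT ACA TTG CCT TCC GAC CAC GTA TTA GTC ATC TCA GGC GTA TCT CAG CGA CAT CTT TTG — no ATG→stop ORF.
Frame -2: GGT GCT TTA CTA TGC TTA CAT TGC CTT CCG ACC ACG TAT TAG TCA TCT CAG GCG TAT CTC AGC GAC ATC TTT — no ATG→stop ORF.
Frame -3: GTG CTT TAC TAT GCT TAC ATT GCC TTC CGA CCA CGT ATT AGT CAT CTC AGG CGT ATC TCA GCG ACA TCT TTT — no ATG→stop ORF.
Longest: frame +1, positions 7–27, 21 nt = 7 codons = 6 aa. → 7 codons.

7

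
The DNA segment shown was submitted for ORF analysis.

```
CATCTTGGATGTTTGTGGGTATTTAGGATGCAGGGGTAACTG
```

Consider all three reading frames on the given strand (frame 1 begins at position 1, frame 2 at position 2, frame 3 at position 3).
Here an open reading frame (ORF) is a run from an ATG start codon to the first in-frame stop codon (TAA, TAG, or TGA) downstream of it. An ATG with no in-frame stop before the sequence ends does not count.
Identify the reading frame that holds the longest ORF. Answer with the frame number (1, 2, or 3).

3

Frame 1: CAT CTT GGA TGT TTG TGG GTA TTT AGG ATG CAG GGG TAA CTG — ATG at 28, stop TAA at 37 → 12 nt.
Frame 2: ATC TTG GAT GTT TGT GGG TAT TTA GGA TGC AGG GGT AAC — no ATG→stop ORF.
Frame 3: TCT TGG ATG TTT GTG GGT ATT TAG GAT GCA GGG GTA ACT — ATG at 9, stop TAG at 24 → 18 nt.
Longest ORF is 18 nt in frame 3 (positions 9–26).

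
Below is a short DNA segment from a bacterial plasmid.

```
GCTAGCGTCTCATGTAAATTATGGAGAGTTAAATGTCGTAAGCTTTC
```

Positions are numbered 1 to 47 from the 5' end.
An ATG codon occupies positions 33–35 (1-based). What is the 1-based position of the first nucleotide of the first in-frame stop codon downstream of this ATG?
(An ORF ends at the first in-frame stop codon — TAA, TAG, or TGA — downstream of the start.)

Codons from position 33: ATG (33–35), TCG (36–38), TAA (39–41).
TAA is a stop codon; it begins at position 39.

39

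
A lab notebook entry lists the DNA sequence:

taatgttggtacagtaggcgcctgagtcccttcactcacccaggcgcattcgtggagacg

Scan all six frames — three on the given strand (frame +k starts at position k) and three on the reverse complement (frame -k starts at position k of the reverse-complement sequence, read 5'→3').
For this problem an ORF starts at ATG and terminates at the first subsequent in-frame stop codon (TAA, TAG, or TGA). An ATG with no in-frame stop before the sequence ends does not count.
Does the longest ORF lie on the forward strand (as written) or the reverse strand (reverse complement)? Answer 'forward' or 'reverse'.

Reverse complement (5'→3'): CGTCTCCACGAATGCGCCTGGGTGAGTGAAGGGACTCAGGCGCCTACTGTACCAACATTA
Frame +1: TAA TGT TGG TAC AGT AGG CGC CTG AGT CCC TTC ACT CAC CCA GGC GCA TTC GTG GAG ACG — no ATG→stop ORF.
Frame +2: AAT GTT GGT ACA GTA GGC GCC TGA GTC CCT TCA CTC ACC CAG GCG CAT TCG TGG AGA — no ATG→stop ORF.
Frame +3: ATG TTG GTA CAG TAG GCG CCT GAG TCC CTT CAC TCA CCC AGG CGC ATT CGT GGA GAC — ATG at 3, stop TAG at 15 → 15 nt.
Frame -1: CGT CTC CAC GAA TGC GCC TGG GTG AGT GAA GGG ACT CAG GCG CCT ACT GTA CCA ACA TTA — no ATG→stop ORF.
Frame -2: GTC TCC ACG AAT GCG CCT GGG TGA GTG AAG GGA CTC AGG CGC CTA CTG TAC CAA CAT — no ATG→stop ORF.
Frame -3: TCT CCA CGA ATG CGC CTG GGT GAG TGA AGG GAC TCA GGC GCC TAC TGT ACC AAC ATT — ATG at 12, stop TGA at 27 → 18 nt.
Forward-strand max 15 nt; reverse-strand max 18 nt. The reverse strand has the longer ORF.

reverse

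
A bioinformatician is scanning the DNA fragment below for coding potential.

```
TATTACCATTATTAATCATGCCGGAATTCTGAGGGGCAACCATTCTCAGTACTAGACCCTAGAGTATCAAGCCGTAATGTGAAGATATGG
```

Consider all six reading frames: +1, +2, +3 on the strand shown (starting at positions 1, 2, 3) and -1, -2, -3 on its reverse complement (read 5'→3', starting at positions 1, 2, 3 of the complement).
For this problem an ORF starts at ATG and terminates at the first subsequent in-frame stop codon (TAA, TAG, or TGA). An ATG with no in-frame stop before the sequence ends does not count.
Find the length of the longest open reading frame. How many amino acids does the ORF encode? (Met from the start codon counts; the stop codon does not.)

4

Reverse complement (5'→3'): CCATATCTTCACATTACGGCTTGATACTCTAGGGTCTAGTACTGAGAATGGTTGCCCCTCAGAATTCCGGCATGATTAATAATGGTAATA
Frame +1: TAT TAC CAT TAT TAA TCA TGC CGG AAT TCT GAG GGG CAA CCA TTC TCA GTA CTA GAC CCT AGA GTA TCA AGC CGT AAT GTG AAG ATA TGG — no ATG→stop ORF.
Frame +2: ATT ACC ATT ATT AAT CAT GCC GGA ATT CTG AGG GGC AAC CAT TCT CAG TAC TAG ACC CTA GAG TAT CAA GCC GTA ATG TGA AGA TAT — ATG at 77, stop TGA at 80 → 6 nt.
Frame +3: TTA CCA TTA TTA ATC ATG CCG GAA TTC TGA GGG GCA ACC ATT CTC AGT ACT AGA CCC TAG AGT ATC AAG CCG TAA TGT GAA GAT ATG — ATG at 18, stop TGA at 30 → 15 nt.
Frame -1: CCA TAT CTT CAC ATT ACG GCT TGA TAC TCT AGG GTC TAG TAC TGA GAA TGG TTG CCC CTC AGA ATT CCG GCA TGA TTA ATA ATG GTA ATA — no ATG→stop ORF.
Frame -2: CAT ATC TTC ACA TTA CGG CTT GAT ACT CTA GGG TCT AGT ACT GAG AAT GGT TGC CCC TCA GAA TTC CGG CAT GAT TAA TAA TGG TAA — no ATG→stop ORF.
Frame -3: ATA TCT TCA CAT TAC GGC TTG ATA CTC TAG GGT CTA GTA CTG AGA ATG GTT GCC CCT CAG AAT TCC GGC ATG ATT AAT AAT GGT AAT — no ATG→stop ORF.
Longest: frame +3, positions 18–32, 15 nt = 5 codons = 4 aa. → 4 amino acids.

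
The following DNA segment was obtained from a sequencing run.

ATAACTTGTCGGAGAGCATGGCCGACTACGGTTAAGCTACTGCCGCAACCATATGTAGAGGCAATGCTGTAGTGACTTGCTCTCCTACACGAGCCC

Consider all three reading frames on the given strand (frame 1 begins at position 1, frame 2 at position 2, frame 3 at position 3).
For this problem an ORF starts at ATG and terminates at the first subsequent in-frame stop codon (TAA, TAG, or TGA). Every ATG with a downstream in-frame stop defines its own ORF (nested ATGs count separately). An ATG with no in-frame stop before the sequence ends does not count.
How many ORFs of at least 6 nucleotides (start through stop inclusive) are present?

Frame 1: ATA ACT TGT CGG AGA GCA TGG CCG ACT ACG GTT AAG CTA CTG CCG CAA CCA TAT GTA GAG GCA ATG CTG TAG TGA CTT GCT CTC CTA CAC GAG CCC — ATG at 64, stop TAG at 70 → 9 nt.
Frame 2: TAA CTT GTC GGA GAG CAT GGC CGA CTA CGG TTA AGC TAC TGC CGC AAC CAT ATG TAG AGG CAA TGC TGT AGT GAC TTG CTC TCC TAC ACG AGC — ATG at 53, stop TAG at 56 → 6 nt.
Frame 3: AAC TTG TCG GAG AGC ATG GCC GAC TAC GGT TAA GCT ACT GCC GCA ACC ATA TGT AGA GGC AAT GCT GTA GTG ACT TGC TCT CCT ACA CGA GCC — ATG at 18, stop TAA at 33 → 18 nt.
ORFs ≥ 6 nucleotides: frame 1 64–72 (9 nucleotides), frame 2 53–58 (6 nucleotides), frame 3 18–35 (18 nucleotides). Count = 3.

3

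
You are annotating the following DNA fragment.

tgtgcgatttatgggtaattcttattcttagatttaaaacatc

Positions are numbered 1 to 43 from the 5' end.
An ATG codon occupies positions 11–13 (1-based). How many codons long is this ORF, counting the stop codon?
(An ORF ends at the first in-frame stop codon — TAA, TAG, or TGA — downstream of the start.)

Codons from position 11: ATG (11–13), GGT (14–16), AAT (17–19), TCT (20–22), TAT (23–25), TCT (26–28), TAG (29–31).
TAG is the first in-frame stop; that's 7 codons including the stop.

7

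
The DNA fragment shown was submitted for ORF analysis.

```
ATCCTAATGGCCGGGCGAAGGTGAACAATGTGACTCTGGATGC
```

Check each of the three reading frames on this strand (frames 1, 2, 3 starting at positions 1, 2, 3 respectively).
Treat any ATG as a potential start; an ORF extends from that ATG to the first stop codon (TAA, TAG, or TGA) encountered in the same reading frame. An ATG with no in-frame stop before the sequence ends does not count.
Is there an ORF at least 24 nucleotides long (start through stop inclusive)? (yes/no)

Frame 1: ATC CTA ATG GCC GGG CGA AGG TGA ACA ATG TGA CTC TGG ATG — ATG at 7, stop TGA at 22 → 18 nt; ATG at 28, stop TGA at 31 → 6 nt.
Frame 2: TCC TAA TGG CCG GGC GAA GGT GAA CAA TGT GAC TCT GGA TGC — no ATG→stop ORF.
Frame 3: CCT AAT GGC CGG GCG AAG GTG AAC AAT GTG ACT CTG GAT — no ATG→stop ORF.
Largest ORF found is 18 nucleotides < 24, so no.

no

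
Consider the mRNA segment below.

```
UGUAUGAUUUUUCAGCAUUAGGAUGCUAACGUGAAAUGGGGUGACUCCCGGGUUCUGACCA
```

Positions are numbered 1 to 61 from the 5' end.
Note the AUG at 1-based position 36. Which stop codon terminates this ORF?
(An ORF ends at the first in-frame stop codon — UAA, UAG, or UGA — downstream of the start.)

Codons from position 36: AUG (36–38), GGG (39–41), UGA (42–44).
The first in-frame stop codon is UGA.

UGA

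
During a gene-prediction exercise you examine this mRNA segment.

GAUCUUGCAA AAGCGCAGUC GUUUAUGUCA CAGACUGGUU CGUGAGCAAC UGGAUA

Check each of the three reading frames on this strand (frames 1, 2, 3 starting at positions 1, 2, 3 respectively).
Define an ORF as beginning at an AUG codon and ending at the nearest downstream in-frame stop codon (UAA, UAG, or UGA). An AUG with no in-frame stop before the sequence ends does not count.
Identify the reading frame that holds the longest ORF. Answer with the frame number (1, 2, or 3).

1

Frame 1: GAU CUU GCA AAA GCG CAG UCG UUU AUG UCA CAG ACU GGU UCG UGA GCA ACU GGA — AUG at 25, stop UGA at 43 → 21 nt.
Frame 2: AUC UUG CAA AAG CGC AGU CGU UUA UGU CAC AGA CUG GUU CGU GAG CAA CUG GAU — no AUG→stop ORF.
Frame 3: UCU UGC AAA AGC GCA GUC GUU UAU GUC ACA GAC UGG UUC GUG AGC AAC UGG AUA — no AUG→stop ORF.
Longest ORF is 21 nt in frame 1 (positions 25–45).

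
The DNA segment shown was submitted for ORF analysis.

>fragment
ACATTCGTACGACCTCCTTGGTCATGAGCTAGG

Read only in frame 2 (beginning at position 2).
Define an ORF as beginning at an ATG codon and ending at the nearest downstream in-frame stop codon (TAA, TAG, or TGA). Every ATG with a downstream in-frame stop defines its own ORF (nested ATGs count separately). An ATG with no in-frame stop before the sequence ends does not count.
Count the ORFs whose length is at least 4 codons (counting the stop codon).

0

Frame 2: CAT TCG TAC GAC CTC CTT GGT CAT GAG CTA — no ATG→stop ORF.
No ORF reaches 4 codons. Count = 0.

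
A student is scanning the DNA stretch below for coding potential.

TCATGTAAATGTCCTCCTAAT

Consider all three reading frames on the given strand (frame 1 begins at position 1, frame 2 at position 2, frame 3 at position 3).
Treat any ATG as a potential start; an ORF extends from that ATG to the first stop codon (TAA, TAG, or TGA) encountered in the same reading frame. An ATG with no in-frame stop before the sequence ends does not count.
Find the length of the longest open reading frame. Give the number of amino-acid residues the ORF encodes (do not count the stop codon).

Frame 1: TCA TGT AAA TGT CCT CCT AAT — no ATG→stop ORF.
Frame 2: CAT GTA AAT GTC CTC CTA — no ATG→stop ORF.
Frame 3: ATG TAA ATG TCC TCC TAA — ATG at 3, stop TAA at 6 → 6 nt; ATG at 9, stop TAA at 18 → 12 nt.
Longest: frame 3, positions 9–20, 12 nt = 4 codons = 3 aa. → 3 amino acids.

3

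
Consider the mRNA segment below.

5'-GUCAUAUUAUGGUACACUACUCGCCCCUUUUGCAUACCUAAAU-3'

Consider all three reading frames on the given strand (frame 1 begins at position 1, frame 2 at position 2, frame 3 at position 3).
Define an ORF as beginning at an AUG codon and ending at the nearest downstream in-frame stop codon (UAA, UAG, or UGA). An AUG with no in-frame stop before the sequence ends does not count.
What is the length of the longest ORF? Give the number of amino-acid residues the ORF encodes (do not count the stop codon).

10

Frame 1: GUC AUA UUA UGG UAC ACU ACU CGC CCC UUU UGC AUA CCU AAA — no AUG→stop ORF.
Frame 2: UCA UAU UAU GGU ACA CUA CUC GCC CCU UUU GCA UAC CUA AAU — no AUG→stop ORF.
Frame 3: CAU AUU AUG GUA CAC UAC UCG CCC CUU UUG CAU ACC UAA — AUG at 9, stop UAA at 39 → 33 nt.
Longest: frame 3, positions 9–41, 33 nt = 11 codons = 10 aa. → 10 amino acids.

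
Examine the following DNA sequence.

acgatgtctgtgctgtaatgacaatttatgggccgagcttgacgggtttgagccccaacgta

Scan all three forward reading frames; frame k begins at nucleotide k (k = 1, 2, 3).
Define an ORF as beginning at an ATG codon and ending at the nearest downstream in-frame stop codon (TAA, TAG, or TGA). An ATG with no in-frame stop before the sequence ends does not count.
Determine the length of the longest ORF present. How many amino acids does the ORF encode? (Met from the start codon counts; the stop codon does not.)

4

Frame 1: ACG ATG TCT GTG CTG TAA TGA CAA TTT ATG GGC CGA GCT TGA CGG GTT TGA GCC CCA ACG — ATG at 4, stop TAA at 16 → 15 nt; ATG at 28, stop TGA at 40 → 15 nt.
Frame 2: CGA TGT CTG TGC TGT AAT GAC AAT TTA TGG GCC GAG CTT GAC GGG TTT GAG CCC CAA CGT — no ATG→stop ORF.
Frame 3: GAT GTC TGT GCT GTA ATG ACA ATT TAT GGG CCG AGC TTG ACG GGT TTG AGC CCC AAC GTA — no ATG→stop ORF.
Longest: frame 1, positions 4–18, 15 nt = 5 codons = 4 aa. → 4 amino acids.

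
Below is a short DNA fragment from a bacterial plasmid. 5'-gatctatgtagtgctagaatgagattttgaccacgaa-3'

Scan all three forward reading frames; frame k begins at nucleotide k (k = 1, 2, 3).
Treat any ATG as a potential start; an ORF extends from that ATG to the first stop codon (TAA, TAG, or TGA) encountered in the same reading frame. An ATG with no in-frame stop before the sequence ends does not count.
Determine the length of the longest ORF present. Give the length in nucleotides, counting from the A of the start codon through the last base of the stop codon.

Frame 1: GAT CTA TGT AGT GCT AGA ATG AGA TTT TGA CCA CGA — ATG at 19, stop TGA at 28 → 12 nt.
Frame 2: ATC TAT GTA GTG CTA GAA TGA GAT TTT GAC CAC GAA — no ATG→stop ORF.
Frame 3: TCT ATG TAG TGC TAG AAT GAG ATT TTG ACC ACG — ATG at 6, stop TAG at 9 → 6 nt.
Longest: frame 1, positions 19–30, 12 nt = 4 codons = 3 aa. → 12 nucleotides.

12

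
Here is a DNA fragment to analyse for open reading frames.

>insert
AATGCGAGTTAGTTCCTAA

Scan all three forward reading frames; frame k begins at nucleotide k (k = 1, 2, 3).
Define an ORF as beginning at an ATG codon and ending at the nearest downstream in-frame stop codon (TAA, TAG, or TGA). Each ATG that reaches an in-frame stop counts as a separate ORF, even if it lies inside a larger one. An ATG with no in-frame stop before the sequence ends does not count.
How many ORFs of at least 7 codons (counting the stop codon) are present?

Frame 1: AAT GCG AGT TAG TTC CTA — no ATG→stop ORF.
Frame 2: ATG CGA GTT AGT TCC TAA — ATG at 2, stop TAA at 17 → 18 nt.
Frame 3: TGC GAG TTA GTT CCT — no ATG→stop ORF.
No ORF reaches 7 codons. Count = 0.

0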